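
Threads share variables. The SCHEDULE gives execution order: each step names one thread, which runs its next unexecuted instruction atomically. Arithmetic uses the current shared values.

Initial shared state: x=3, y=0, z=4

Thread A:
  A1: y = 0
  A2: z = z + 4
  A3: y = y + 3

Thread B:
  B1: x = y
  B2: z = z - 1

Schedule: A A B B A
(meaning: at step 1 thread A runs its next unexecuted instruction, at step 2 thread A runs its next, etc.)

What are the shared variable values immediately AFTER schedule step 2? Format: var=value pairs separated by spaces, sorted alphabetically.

Answer: x=3 y=0 z=8

Derivation:
Step 1: thread A executes A1 (y = 0). Shared: x=3 y=0 z=4. PCs: A@1 B@0
Step 2: thread A executes A2 (z = z + 4). Shared: x=3 y=0 z=8. PCs: A@2 B@0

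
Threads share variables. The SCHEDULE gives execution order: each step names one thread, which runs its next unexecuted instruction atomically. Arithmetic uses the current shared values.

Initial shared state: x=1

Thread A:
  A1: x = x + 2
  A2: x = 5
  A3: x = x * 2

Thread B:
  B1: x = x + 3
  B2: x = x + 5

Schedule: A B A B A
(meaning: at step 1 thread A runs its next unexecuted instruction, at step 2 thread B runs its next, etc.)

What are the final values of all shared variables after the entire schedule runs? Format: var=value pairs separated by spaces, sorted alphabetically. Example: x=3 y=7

Step 1: thread A executes A1 (x = x + 2). Shared: x=3. PCs: A@1 B@0
Step 2: thread B executes B1 (x = x + 3). Shared: x=6. PCs: A@1 B@1
Step 3: thread A executes A2 (x = 5). Shared: x=5. PCs: A@2 B@1
Step 4: thread B executes B2 (x = x + 5). Shared: x=10. PCs: A@2 B@2
Step 5: thread A executes A3 (x = x * 2). Shared: x=20. PCs: A@3 B@2

Answer: x=20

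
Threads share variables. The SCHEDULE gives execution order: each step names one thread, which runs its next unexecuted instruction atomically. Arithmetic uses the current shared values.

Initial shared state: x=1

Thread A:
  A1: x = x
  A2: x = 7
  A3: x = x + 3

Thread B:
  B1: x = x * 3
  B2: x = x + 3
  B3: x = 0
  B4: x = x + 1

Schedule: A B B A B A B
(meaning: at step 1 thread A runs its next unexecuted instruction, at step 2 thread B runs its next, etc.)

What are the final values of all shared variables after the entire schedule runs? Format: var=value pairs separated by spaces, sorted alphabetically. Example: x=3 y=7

Answer: x=4

Derivation:
Step 1: thread A executes A1 (x = x). Shared: x=1. PCs: A@1 B@0
Step 2: thread B executes B1 (x = x * 3). Shared: x=3. PCs: A@1 B@1
Step 3: thread B executes B2 (x = x + 3). Shared: x=6. PCs: A@1 B@2
Step 4: thread A executes A2 (x = 7). Shared: x=7. PCs: A@2 B@2
Step 5: thread B executes B3 (x = 0). Shared: x=0. PCs: A@2 B@3
Step 6: thread A executes A3 (x = x + 3). Shared: x=3. PCs: A@3 B@3
Step 7: thread B executes B4 (x = x + 1). Shared: x=4. PCs: A@3 B@4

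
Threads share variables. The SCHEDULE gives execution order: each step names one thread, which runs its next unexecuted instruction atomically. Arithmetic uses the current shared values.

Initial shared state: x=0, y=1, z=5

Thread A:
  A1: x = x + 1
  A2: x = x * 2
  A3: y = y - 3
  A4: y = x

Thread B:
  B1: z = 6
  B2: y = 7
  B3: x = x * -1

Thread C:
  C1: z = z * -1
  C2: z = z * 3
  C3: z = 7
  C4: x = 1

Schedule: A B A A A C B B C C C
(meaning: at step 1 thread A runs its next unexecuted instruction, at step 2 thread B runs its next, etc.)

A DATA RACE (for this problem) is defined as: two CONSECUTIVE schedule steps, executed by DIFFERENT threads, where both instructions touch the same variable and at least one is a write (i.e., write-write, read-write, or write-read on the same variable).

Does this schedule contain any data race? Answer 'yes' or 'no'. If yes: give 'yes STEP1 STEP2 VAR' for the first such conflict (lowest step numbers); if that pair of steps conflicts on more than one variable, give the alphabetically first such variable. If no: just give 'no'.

Steps 1,2: A(r=x,w=x) vs B(r=-,w=z). No conflict.
Steps 2,3: B(r=-,w=z) vs A(r=x,w=x). No conflict.
Steps 3,4: same thread (A). No race.
Steps 4,5: same thread (A). No race.
Steps 5,6: A(r=x,w=y) vs C(r=z,w=z). No conflict.
Steps 6,7: C(r=z,w=z) vs B(r=-,w=y). No conflict.
Steps 7,8: same thread (B). No race.
Steps 8,9: B(r=x,w=x) vs C(r=z,w=z). No conflict.
Steps 9,10: same thread (C). No race.
Steps 10,11: same thread (C). No race.

Answer: no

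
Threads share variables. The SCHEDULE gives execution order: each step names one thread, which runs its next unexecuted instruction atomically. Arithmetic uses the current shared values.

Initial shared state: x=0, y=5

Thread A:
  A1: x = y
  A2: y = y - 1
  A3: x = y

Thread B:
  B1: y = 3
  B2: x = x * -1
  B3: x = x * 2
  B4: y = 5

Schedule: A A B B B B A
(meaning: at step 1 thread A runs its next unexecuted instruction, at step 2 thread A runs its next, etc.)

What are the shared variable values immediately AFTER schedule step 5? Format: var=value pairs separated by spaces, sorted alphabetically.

Answer: x=-10 y=3

Derivation:
Step 1: thread A executes A1 (x = y). Shared: x=5 y=5. PCs: A@1 B@0
Step 2: thread A executes A2 (y = y - 1). Shared: x=5 y=4. PCs: A@2 B@0
Step 3: thread B executes B1 (y = 3). Shared: x=5 y=3. PCs: A@2 B@1
Step 4: thread B executes B2 (x = x * -1). Shared: x=-5 y=3. PCs: A@2 B@2
Step 5: thread B executes B3 (x = x * 2). Shared: x=-10 y=3. PCs: A@2 B@3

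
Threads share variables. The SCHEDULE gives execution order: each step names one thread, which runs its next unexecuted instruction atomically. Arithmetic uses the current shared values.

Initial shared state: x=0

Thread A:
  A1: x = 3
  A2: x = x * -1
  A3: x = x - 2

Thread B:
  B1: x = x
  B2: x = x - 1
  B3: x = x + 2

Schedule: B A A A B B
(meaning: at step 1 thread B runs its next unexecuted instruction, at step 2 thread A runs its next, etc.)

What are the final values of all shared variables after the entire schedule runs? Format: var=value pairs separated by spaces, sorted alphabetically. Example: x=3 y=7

Step 1: thread B executes B1 (x = x). Shared: x=0. PCs: A@0 B@1
Step 2: thread A executes A1 (x = 3). Shared: x=3. PCs: A@1 B@1
Step 3: thread A executes A2 (x = x * -1). Shared: x=-3. PCs: A@2 B@1
Step 4: thread A executes A3 (x = x - 2). Shared: x=-5. PCs: A@3 B@1
Step 5: thread B executes B2 (x = x - 1). Shared: x=-6. PCs: A@3 B@2
Step 6: thread B executes B3 (x = x + 2). Shared: x=-4. PCs: A@3 B@3

Answer: x=-4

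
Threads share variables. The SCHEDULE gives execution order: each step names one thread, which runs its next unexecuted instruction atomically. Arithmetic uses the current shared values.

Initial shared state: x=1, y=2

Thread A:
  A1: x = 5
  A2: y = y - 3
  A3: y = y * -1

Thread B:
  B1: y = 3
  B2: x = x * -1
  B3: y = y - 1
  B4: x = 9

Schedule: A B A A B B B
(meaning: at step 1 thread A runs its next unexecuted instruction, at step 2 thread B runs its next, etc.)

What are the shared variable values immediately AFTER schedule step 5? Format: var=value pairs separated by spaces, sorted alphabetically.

Answer: x=-5 y=0

Derivation:
Step 1: thread A executes A1 (x = 5). Shared: x=5 y=2. PCs: A@1 B@0
Step 2: thread B executes B1 (y = 3). Shared: x=5 y=3. PCs: A@1 B@1
Step 3: thread A executes A2 (y = y - 3). Shared: x=5 y=0. PCs: A@2 B@1
Step 4: thread A executes A3 (y = y * -1). Shared: x=5 y=0. PCs: A@3 B@1
Step 5: thread B executes B2 (x = x * -1). Shared: x=-5 y=0. PCs: A@3 B@2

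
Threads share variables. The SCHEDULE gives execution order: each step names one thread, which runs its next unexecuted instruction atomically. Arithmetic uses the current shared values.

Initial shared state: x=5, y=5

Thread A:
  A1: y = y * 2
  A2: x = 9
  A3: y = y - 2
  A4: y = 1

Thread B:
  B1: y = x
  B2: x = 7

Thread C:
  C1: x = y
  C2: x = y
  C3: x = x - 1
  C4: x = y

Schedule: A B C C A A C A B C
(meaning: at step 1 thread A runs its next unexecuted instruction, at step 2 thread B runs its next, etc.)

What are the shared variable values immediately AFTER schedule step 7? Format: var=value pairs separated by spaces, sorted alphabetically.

Step 1: thread A executes A1 (y = y * 2). Shared: x=5 y=10. PCs: A@1 B@0 C@0
Step 2: thread B executes B1 (y = x). Shared: x=5 y=5. PCs: A@1 B@1 C@0
Step 3: thread C executes C1 (x = y). Shared: x=5 y=5. PCs: A@1 B@1 C@1
Step 4: thread C executes C2 (x = y). Shared: x=5 y=5. PCs: A@1 B@1 C@2
Step 5: thread A executes A2 (x = 9). Shared: x=9 y=5. PCs: A@2 B@1 C@2
Step 6: thread A executes A3 (y = y - 2). Shared: x=9 y=3. PCs: A@3 B@1 C@2
Step 7: thread C executes C3 (x = x - 1). Shared: x=8 y=3. PCs: A@3 B@1 C@3

Answer: x=8 y=3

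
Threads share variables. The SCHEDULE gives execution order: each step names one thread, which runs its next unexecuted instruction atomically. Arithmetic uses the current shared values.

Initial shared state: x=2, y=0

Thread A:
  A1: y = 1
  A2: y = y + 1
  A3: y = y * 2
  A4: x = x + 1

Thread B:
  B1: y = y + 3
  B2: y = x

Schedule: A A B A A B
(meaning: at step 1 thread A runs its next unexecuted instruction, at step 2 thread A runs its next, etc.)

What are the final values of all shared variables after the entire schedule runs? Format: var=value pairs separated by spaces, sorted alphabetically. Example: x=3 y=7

Answer: x=3 y=3

Derivation:
Step 1: thread A executes A1 (y = 1). Shared: x=2 y=1. PCs: A@1 B@0
Step 2: thread A executes A2 (y = y + 1). Shared: x=2 y=2. PCs: A@2 B@0
Step 3: thread B executes B1 (y = y + 3). Shared: x=2 y=5. PCs: A@2 B@1
Step 4: thread A executes A3 (y = y * 2). Shared: x=2 y=10. PCs: A@3 B@1
Step 5: thread A executes A4 (x = x + 1). Shared: x=3 y=10. PCs: A@4 B@1
Step 6: thread B executes B2 (y = x). Shared: x=3 y=3. PCs: A@4 B@2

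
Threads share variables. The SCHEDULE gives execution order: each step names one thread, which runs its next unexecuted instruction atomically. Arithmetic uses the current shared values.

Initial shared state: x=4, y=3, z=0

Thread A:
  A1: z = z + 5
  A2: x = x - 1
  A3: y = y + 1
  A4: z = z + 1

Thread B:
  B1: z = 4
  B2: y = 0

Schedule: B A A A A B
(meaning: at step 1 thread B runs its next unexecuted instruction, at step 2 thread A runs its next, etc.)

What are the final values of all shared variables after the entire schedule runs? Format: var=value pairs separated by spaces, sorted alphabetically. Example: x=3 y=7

Step 1: thread B executes B1 (z = 4). Shared: x=4 y=3 z=4. PCs: A@0 B@1
Step 2: thread A executes A1 (z = z + 5). Shared: x=4 y=3 z=9. PCs: A@1 B@1
Step 3: thread A executes A2 (x = x - 1). Shared: x=3 y=3 z=9. PCs: A@2 B@1
Step 4: thread A executes A3 (y = y + 1). Shared: x=3 y=4 z=9. PCs: A@3 B@1
Step 5: thread A executes A4 (z = z + 1). Shared: x=3 y=4 z=10. PCs: A@4 B@1
Step 6: thread B executes B2 (y = 0). Shared: x=3 y=0 z=10. PCs: A@4 B@2

Answer: x=3 y=0 z=10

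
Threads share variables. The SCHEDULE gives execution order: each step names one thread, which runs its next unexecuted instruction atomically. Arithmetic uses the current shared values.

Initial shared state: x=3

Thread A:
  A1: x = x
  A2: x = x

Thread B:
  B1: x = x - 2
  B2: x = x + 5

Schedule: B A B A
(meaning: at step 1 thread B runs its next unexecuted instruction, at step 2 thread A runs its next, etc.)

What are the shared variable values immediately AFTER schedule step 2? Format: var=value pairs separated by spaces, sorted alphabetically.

Step 1: thread B executes B1 (x = x - 2). Shared: x=1. PCs: A@0 B@1
Step 2: thread A executes A1 (x = x). Shared: x=1. PCs: A@1 B@1

Answer: x=1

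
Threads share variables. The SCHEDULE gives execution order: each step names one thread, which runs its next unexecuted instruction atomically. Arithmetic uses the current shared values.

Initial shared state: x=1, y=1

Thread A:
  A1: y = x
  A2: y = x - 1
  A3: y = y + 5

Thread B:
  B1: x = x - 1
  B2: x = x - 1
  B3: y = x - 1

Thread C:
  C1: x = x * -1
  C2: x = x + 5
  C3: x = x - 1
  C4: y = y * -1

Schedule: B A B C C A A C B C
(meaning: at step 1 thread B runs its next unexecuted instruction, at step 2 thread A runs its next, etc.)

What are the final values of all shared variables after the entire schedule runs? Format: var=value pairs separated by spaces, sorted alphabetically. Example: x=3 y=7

Step 1: thread B executes B1 (x = x - 1). Shared: x=0 y=1. PCs: A@0 B@1 C@0
Step 2: thread A executes A1 (y = x). Shared: x=0 y=0. PCs: A@1 B@1 C@0
Step 3: thread B executes B2 (x = x - 1). Shared: x=-1 y=0. PCs: A@1 B@2 C@0
Step 4: thread C executes C1 (x = x * -1). Shared: x=1 y=0. PCs: A@1 B@2 C@1
Step 5: thread C executes C2 (x = x + 5). Shared: x=6 y=0. PCs: A@1 B@2 C@2
Step 6: thread A executes A2 (y = x - 1). Shared: x=6 y=5. PCs: A@2 B@2 C@2
Step 7: thread A executes A3 (y = y + 5). Shared: x=6 y=10. PCs: A@3 B@2 C@2
Step 8: thread C executes C3 (x = x - 1). Shared: x=5 y=10. PCs: A@3 B@2 C@3
Step 9: thread B executes B3 (y = x - 1). Shared: x=5 y=4. PCs: A@3 B@3 C@3
Step 10: thread C executes C4 (y = y * -1). Shared: x=5 y=-4. PCs: A@3 B@3 C@4

Answer: x=5 y=-4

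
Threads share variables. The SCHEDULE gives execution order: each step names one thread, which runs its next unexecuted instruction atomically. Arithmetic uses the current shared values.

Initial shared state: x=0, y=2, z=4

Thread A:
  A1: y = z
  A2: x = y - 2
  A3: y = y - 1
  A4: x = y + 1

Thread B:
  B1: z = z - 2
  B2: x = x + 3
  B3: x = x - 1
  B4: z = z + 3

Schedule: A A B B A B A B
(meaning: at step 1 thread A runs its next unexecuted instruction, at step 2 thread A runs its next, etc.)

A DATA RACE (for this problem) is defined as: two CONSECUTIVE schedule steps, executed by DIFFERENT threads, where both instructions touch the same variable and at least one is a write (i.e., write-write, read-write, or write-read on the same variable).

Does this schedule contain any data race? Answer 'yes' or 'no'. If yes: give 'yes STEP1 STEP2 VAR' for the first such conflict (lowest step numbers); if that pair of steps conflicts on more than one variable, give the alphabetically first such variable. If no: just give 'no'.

Steps 1,2: same thread (A). No race.
Steps 2,3: A(r=y,w=x) vs B(r=z,w=z). No conflict.
Steps 3,4: same thread (B). No race.
Steps 4,5: B(r=x,w=x) vs A(r=y,w=y). No conflict.
Steps 5,6: A(r=y,w=y) vs B(r=x,w=x). No conflict.
Steps 6,7: B(x = x - 1) vs A(x = y + 1). RACE on x (W-W).
Steps 7,8: A(r=y,w=x) vs B(r=z,w=z). No conflict.
First conflict at steps 6,7.

Answer: yes 6 7 x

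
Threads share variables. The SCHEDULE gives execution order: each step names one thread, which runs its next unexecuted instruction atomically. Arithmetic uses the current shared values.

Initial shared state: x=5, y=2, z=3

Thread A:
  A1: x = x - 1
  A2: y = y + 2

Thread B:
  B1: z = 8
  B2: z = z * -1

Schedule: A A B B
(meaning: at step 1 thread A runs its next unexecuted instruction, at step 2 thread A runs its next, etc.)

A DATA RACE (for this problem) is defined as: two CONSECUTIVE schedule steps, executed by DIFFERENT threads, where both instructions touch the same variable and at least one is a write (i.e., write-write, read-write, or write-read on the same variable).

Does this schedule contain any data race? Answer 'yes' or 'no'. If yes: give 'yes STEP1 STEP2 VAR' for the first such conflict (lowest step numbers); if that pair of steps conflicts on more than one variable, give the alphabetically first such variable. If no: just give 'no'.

Answer: no

Derivation:
Steps 1,2: same thread (A). No race.
Steps 2,3: A(r=y,w=y) vs B(r=-,w=z). No conflict.
Steps 3,4: same thread (B). No race.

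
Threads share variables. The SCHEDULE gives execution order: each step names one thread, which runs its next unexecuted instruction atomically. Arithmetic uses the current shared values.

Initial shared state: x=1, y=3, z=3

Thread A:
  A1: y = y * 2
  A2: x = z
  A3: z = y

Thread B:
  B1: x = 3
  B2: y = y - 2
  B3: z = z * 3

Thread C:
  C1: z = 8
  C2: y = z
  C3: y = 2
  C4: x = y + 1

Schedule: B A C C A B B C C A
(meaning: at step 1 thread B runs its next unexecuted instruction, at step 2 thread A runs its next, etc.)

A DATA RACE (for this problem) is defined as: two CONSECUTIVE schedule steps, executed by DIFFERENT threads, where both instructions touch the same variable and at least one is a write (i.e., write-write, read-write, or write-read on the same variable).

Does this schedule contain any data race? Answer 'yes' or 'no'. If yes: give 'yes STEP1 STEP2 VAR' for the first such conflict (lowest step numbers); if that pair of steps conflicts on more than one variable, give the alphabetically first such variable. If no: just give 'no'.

Steps 1,2: B(r=-,w=x) vs A(r=y,w=y). No conflict.
Steps 2,3: A(r=y,w=y) vs C(r=-,w=z). No conflict.
Steps 3,4: same thread (C). No race.
Steps 4,5: C(r=z,w=y) vs A(r=z,w=x). No conflict.
Steps 5,6: A(r=z,w=x) vs B(r=y,w=y). No conflict.
Steps 6,7: same thread (B). No race.
Steps 7,8: B(r=z,w=z) vs C(r=-,w=y). No conflict.
Steps 8,9: same thread (C). No race.
Steps 9,10: C(r=y,w=x) vs A(r=y,w=z). No conflict.

Answer: no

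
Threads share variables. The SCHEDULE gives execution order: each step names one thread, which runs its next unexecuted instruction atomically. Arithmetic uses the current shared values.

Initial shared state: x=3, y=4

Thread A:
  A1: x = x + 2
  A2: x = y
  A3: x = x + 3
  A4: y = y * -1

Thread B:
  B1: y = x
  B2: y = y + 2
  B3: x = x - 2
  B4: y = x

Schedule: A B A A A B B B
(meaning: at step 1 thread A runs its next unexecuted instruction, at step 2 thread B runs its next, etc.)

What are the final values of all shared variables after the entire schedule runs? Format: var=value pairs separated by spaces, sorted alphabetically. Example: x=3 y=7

Step 1: thread A executes A1 (x = x + 2). Shared: x=5 y=4. PCs: A@1 B@0
Step 2: thread B executes B1 (y = x). Shared: x=5 y=5. PCs: A@1 B@1
Step 3: thread A executes A2 (x = y). Shared: x=5 y=5. PCs: A@2 B@1
Step 4: thread A executes A3 (x = x + 3). Shared: x=8 y=5. PCs: A@3 B@1
Step 5: thread A executes A4 (y = y * -1). Shared: x=8 y=-5. PCs: A@4 B@1
Step 6: thread B executes B2 (y = y + 2). Shared: x=8 y=-3. PCs: A@4 B@2
Step 7: thread B executes B3 (x = x - 2). Shared: x=6 y=-3. PCs: A@4 B@3
Step 8: thread B executes B4 (y = x). Shared: x=6 y=6. PCs: A@4 B@4

Answer: x=6 y=6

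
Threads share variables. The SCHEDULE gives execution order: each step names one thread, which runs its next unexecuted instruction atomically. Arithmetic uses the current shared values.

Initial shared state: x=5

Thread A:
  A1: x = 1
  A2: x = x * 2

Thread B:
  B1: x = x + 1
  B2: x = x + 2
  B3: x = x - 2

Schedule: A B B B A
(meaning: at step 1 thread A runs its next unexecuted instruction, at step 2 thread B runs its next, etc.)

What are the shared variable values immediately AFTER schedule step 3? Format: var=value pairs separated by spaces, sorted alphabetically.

Answer: x=4

Derivation:
Step 1: thread A executes A1 (x = 1). Shared: x=1. PCs: A@1 B@0
Step 2: thread B executes B1 (x = x + 1). Shared: x=2. PCs: A@1 B@1
Step 3: thread B executes B2 (x = x + 2). Shared: x=4. PCs: A@1 B@2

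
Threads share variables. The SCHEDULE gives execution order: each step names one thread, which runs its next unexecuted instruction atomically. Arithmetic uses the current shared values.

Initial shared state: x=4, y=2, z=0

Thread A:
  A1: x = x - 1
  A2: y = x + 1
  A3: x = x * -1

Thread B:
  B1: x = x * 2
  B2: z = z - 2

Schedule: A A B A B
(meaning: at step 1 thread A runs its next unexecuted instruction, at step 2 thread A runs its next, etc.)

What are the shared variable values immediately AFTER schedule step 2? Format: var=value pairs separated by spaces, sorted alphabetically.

Step 1: thread A executes A1 (x = x - 1). Shared: x=3 y=2 z=0. PCs: A@1 B@0
Step 2: thread A executes A2 (y = x + 1). Shared: x=3 y=4 z=0. PCs: A@2 B@0

Answer: x=3 y=4 z=0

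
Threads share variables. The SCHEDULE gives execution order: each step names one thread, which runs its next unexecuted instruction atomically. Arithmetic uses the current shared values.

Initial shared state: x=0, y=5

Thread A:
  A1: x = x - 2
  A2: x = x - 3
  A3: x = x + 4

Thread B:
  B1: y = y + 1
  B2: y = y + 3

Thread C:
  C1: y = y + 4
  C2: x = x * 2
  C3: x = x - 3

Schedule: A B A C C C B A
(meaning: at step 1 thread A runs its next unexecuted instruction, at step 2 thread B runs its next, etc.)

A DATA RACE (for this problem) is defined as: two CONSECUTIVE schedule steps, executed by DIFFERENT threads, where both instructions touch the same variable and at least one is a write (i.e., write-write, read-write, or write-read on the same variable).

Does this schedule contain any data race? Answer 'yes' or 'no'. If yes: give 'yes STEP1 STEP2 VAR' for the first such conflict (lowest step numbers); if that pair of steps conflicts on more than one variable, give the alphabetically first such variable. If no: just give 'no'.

Steps 1,2: A(r=x,w=x) vs B(r=y,w=y). No conflict.
Steps 2,3: B(r=y,w=y) vs A(r=x,w=x). No conflict.
Steps 3,4: A(r=x,w=x) vs C(r=y,w=y). No conflict.
Steps 4,5: same thread (C). No race.
Steps 5,6: same thread (C). No race.
Steps 6,7: C(r=x,w=x) vs B(r=y,w=y). No conflict.
Steps 7,8: B(r=y,w=y) vs A(r=x,w=x). No conflict.

Answer: no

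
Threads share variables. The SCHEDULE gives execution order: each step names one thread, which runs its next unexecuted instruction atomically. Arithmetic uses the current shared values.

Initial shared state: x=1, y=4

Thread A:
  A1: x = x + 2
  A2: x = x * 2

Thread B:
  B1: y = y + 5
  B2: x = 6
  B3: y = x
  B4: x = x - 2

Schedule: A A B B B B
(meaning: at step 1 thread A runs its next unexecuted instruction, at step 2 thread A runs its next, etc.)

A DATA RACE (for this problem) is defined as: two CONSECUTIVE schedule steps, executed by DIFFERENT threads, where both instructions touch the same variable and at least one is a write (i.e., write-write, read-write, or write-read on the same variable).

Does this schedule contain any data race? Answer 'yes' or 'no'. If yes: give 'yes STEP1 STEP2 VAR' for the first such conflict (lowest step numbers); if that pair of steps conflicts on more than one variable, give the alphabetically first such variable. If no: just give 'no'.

Steps 1,2: same thread (A). No race.
Steps 2,3: A(r=x,w=x) vs B(r=y,w=y). No conflict.
Steps 3,4: same thread (B). No race.
Steps 4,5: same thread (B). No race.
Steps 5,6: same thread (B). No race.

Answer: no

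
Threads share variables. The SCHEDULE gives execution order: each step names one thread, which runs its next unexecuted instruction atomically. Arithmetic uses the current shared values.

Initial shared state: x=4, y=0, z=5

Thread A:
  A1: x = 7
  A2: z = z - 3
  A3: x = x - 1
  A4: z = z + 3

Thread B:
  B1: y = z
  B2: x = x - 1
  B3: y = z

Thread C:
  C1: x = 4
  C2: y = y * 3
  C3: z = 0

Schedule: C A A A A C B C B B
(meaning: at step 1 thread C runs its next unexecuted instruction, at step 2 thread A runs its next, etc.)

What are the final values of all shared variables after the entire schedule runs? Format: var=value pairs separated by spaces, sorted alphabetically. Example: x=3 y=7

Answer: x=5 y=0 z=0

Derivation:
Step 1: thread C executes C1 (x = 4). Shared: x=4 y=0 z=5. PCs: A@0 B@0 C@1
Step 2: thread A executes A1 (x = 7). Shared: x=7 y=0 z=5. PCs: A@1 B@0 C@1
Step 3: thread A executes A2 (z = z - 3). Shared: x=7 y=0 z=2. PCs: A@2 B@0 C@1
Step 4: thread A executes A3 (x = x - 1). Shared: x=6 y=0 z=2. PCs: A@3 B@0 C@1
Step 5: thread A executes A4 (z = z + 3). Shared: x=6 y=0 z=5. PCs: A@4 B@0 C@1
Step 6: thread C executes C2 (y = y * 3). Shared: x=6 y=0 z=5. PCs: A@4 B@0 C@2
Step 7: thread B executes B1 (y = z). Shared: x=6 y=5 z=5. PCs: A@4 B@1 C@2
Step 8: thread C executes C3 (z = 0). Shared: x=6 y=5 z=0. PCs: A@4 B@1 C@3
Step 9: thread B executes B2 (x = x - 1). Shared: x=5 y=5 z=0. PCs: A@4 B@2 C@3
Step 10: thread B executes B3 (y = z). Shared: x=5 y=0 z=0. PCs: A@4 B@3 C@3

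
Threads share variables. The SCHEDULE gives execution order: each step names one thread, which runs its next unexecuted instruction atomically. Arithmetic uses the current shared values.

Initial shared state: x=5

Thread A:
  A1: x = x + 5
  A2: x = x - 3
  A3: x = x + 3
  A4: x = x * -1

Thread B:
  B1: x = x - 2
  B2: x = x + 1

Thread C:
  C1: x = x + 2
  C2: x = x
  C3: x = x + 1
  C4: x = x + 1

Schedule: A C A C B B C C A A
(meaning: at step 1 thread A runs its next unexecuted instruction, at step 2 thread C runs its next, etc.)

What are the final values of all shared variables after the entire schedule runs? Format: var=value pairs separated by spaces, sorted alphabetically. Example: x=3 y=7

Answer: x=-13

Derivation:
Step 1: thread A executes A1 (x = x + 5). Shared: x=10. PCs: A@1 B@0 C@0
Step 2: thread C executes C1 (x = x + 2). Shared: x=12. PCs: A@1 B@0 C@1
Step 3: thread A executes A2 (x = x - 3). Shared: x=9. PCs: A@2 B@0 C@1
Step 4: thread C executes C2 (x = x). Shared: x=9. PCs: A@2 B@0 C@2
Step 5: thread B executes B1 (x = x - 2). Shared: x=7. PCs: A@2 B@1 C@2
Step 6: thread B executes B2 (x = x + 1). Shared: x=8. PCs: A@2 B@2 C@2
Step 7: thread C executes C3 (x = x + 1). Shared: x=9. PCs: A@2 B@2 C@3
Step 8: thread C executes C4 (x = x + 1). Shared: x=10. PCs: A@2 B@2 C@4
Step 9: thread A executes A3 (x = x + 3). Shared: x=13. PCs: A@3 B@2 C@4
Step 10: thread A executes A4 (x = x * -1). Shared: x=-13. PCs: A@4 B@2 C@4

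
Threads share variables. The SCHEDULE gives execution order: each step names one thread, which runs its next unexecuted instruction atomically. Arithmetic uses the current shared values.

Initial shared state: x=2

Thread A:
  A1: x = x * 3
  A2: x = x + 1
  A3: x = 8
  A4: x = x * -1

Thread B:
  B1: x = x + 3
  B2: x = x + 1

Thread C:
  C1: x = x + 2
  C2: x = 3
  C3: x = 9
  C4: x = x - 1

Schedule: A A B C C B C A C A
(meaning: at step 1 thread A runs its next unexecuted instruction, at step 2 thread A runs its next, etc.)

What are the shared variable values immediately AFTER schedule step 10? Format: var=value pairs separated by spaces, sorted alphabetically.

Answer: x=-7

Derivation:
Step 1: thread A executes A1 (x = x * 3). Shared: x=6. PCs: A@1 B@0 C@0
Step 2: thread A executes A2 (x = x + 1). Shared: x=7. PCs: A@2 B@0 C@0
Step 3: thread B executes B1 (x = x + 3). Shared: x=10. PCs: A@2 B@1 C@0
Step 4: thread C executes C1 (x = x + 2). Shared: x=12. PCs: A@2 B@1 C@1
Step 5: thread C executes C2 (x = 3). Shared: x=3. PCs: A@2 B@1 C@2
Step 6: thread B executes B2 (x = x + 1). Shared: x=4. PCs: A@2 B@2 C@2
Step 7: thread C executes C3 (x = 9). Shared: x=9. PCs: A@2 B@2 C@3
Step 8: thread A executes A3 (x = 8). Shared: x=8. PCs: A@3 B@2 C@3
Step 9: thread C executes C4 (x = x - 1). Shared: x=7. PCs: A@3 B@2 C@4
Step 10: thread A executes A4 (x = x * -1). Shared: x=-7. PCs: A@4 B@2 C@4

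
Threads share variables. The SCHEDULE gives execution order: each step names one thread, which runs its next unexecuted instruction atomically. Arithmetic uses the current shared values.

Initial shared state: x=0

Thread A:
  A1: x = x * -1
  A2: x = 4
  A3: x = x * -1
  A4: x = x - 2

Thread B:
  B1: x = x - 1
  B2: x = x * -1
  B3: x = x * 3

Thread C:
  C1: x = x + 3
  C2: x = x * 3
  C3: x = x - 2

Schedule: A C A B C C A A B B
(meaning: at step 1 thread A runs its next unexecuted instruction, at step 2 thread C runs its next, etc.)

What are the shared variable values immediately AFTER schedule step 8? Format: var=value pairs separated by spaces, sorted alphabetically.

Step 1: thread A executes A1 (x = x * -1). Shared: x=0. PCs: A@1 B@0 C@0
Step 2: thread C executes C1 (x = x + 3). Shared: x=3. PCs: A@1 B@0 C@1
Step 3: thread A executes A2 (x = 4). Shared: x=4. PCs: A@2 B@0 C@1
Step 4: thread B executes B1 (x = x - 1). Shared: x=3. PCs: A@2 B@1 C@1
Step 5: thread C executes C2 (x = x * 3). Shared: x=9. PCs: A@2 B@1 C@2
Step 6: thread C executes C3 (x = x - 2). Shared: x=7. PCs: A@2 B@1 C@3
Step 7: thread A executes A3 (x = x * -1). Shared: x=-7. PCs: A@3 B@1 C@3
Step 8: thread A executes A4 (x = x - 2). Shared: x=-9. PCs: A@4 B@1 C@3

Answer: x=-9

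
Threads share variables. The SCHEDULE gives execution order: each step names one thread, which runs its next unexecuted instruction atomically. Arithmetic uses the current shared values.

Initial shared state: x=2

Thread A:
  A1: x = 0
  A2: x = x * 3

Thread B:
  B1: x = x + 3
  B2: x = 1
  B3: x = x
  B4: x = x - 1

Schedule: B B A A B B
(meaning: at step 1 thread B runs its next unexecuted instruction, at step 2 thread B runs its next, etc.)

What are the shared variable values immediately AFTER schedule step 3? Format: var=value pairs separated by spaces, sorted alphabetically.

Step 1: thread B executes B1 (x = x + 3). Shared: x=5. PCs: A@0 B@1
Step 2: thread B executes B2 (x = 1). Shared: x=1. PCs: A@0 B@2
Step 3: thread A executes A1 (x = 0). Shared: x=0. PCs: A@1 B@2

Answer: x=0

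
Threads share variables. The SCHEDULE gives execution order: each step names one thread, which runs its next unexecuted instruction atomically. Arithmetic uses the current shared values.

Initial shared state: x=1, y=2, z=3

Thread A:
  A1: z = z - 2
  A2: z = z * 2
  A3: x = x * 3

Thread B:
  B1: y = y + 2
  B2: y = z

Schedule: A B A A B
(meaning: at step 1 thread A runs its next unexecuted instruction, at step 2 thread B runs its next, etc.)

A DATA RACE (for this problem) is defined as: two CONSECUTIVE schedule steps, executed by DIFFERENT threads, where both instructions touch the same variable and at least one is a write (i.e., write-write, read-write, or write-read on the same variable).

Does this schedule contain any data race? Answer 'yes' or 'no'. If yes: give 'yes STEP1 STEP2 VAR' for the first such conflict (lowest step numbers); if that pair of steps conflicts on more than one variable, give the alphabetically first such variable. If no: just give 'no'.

Steps 1,2: A(r=z,w=z) vs B(r=y,w=y). No conflict.
Steps 2,3: B(r=y,w=y) vs A(r=z,w=z). No conflict.
Steps 3,4: same thread (A). No race.
Steps 4,5: A(r=x,w=x) vs B(r=z,w=y). No conflict.

Answer: no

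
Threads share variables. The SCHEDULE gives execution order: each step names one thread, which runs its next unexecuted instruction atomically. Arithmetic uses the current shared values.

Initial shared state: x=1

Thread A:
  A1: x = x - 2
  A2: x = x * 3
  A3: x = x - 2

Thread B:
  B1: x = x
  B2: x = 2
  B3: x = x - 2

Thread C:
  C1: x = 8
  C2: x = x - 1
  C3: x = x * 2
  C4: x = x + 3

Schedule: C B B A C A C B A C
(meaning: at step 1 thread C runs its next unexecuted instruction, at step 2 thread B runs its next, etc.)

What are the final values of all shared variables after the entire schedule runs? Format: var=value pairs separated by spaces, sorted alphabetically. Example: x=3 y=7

Step 1: thread C executes C1 (x = 8). Shared: x=8. PCs: A@0 B@0 C@1
Step 2: thread B executes B1 (x = x). Shared: x=8. PCs: A@0 B@1 C@1
Step 3: thread B executes B2 (x = 2). Shared: x=2. PCs: A@0 B@2 C@1
Step 4: thread A executes A1 (x = x - 2). Shared: x=0. PCs: A@1 B@2 C@1
Step 5: thread C executes C2 (x = x - 1). Shared: x=-1. PCs: A@1 B@2 C@2
Step 6: thread A executes A2 (x = x * 3). Shared: x=-3. PCs: A@2 B@2 C@2
Step 7: thread C executes C3 (x = x * 2). Shared: x=-6. PCs: A@2 B@2 C@3
Step 8: thread B executes B3 (x = x - 2). Shared: x=-8. PCs: A@2 B@3 C@3
Step 9: thread A executes A3 (x = x - 2). Shared: x=-10. PCs: A@3 B@3 C@3
Step 10: thread C executes C4 (x = x + 3). Shared: x=-7. PCs: A@3 B@3 C@4

Answer: x=-7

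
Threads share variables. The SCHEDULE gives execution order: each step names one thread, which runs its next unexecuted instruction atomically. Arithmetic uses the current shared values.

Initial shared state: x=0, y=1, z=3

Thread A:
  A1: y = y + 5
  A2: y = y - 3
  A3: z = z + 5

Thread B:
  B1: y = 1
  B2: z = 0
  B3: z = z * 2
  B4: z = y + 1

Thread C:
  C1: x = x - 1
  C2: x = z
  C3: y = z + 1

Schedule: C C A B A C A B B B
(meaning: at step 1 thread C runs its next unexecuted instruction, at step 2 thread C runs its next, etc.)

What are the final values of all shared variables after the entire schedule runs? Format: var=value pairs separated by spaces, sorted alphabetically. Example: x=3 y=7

Answer: x=3 y=4 z=5

Derivation:
Step 1: thread C executes C1 (x = x - 1). Shared: x=-1 y=1 z=3. PCs: A@0 B@0 C@1
Step 2: thread C executes C2 (x = z). Shared: x=3 y=1 z=3. PCs: A@0 B@0 C@2
Step 3: thread A executes A1 (y = y + 5). Shared: x=3 y=6 z=3. PCs: A@1 B@0 C@2
Step 4: thread B executes B1 (y = 1). Shared: x=3 y=1 z=3. PCs: A@1 B@1 C@2
Step 5: thread A executes A2 (y = y - 3). Shared: x=3 y=-2 z=3. PCs: A@2 B@1 C@2
Step 6: thread C executes C3 (y = z + 1). Shared: x=3 y=4 z=3. PCs: A@2 B@1 C@3
Step 7: thread A executes A3 (z = z + 5). Shared: x=3 y=4 z=8. PCs: A@3 B@1 C@3
Step 8: thread B executes B2 (z = 0). Shared: x=3 y=4 z=0. PCs: A@3 B@2 C@3
Step 9: thread B executes B3 (z = z * 2). Shared: x=3 y=4 z=0. PCs: A@3 B@3 C@3
Step 10: thread B executes B4 (z = y + 1). Shared: x=3 y=4 z=5. PCs: A@3 B@4 C@3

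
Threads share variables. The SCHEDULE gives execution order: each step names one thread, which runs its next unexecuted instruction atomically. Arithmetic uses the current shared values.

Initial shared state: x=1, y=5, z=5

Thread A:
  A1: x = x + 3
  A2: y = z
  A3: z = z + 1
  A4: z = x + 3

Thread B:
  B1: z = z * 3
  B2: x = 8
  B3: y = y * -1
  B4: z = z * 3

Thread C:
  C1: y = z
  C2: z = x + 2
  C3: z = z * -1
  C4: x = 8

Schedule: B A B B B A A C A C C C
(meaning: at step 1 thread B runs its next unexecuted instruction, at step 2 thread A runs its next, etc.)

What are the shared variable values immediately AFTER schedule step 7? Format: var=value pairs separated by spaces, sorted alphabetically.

Step 1: thread B executes B1 (z = z * 3). Shared: x=1 y=5 z=15. PCs: A@0 B@1 C@0
Step 2: thread A executes A1 (x = x + 3). Shared: x=4 y=5 z=15. PCs: A@1 B@1 C@0
Step 3: thread B executes B2 (x = 8). Shared: x=8 y=5 z=15. PCs: A@1 B@2 C@0
Step 4: thread B executes B3 (y = y * -1). Shared: x=8 y=-5 z=15. PCs: A@1 B@3 C@0
Step 5: thread B executes B4 (z = z * 3). Shared: x=8 y=-5 z=45. PCs: A@1 B@4 C@0
Step 6: thread A executes A2 (y = z). Shared: x=8 y=45 z=45. PCs: A@2 B@4 C@0
Step 7: thread A executes A3 (z = z + 1). Shared: x=8 y=45 z=46. PCs: A@3 B@4 C@0

Answer: x=8 y=45 z=46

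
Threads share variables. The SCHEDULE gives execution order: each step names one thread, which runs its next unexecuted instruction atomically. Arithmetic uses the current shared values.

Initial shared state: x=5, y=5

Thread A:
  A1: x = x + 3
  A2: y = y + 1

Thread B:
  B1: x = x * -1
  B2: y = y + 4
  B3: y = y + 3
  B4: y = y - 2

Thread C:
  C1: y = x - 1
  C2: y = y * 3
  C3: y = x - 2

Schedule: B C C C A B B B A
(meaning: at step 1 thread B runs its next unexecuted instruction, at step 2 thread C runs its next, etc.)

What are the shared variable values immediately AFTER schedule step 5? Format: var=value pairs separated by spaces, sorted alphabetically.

Answer: x=-2 y=-7

Derivation:
Step 1: thread B executes B1 (x = x * -1). Shared: x=-5 y=5. PCs: A@0 B@1 C@0
Step 2: thread C executes C1 (y = x - 1). Shared: x=-5 y=-6. PCs: A@0 B@1 C@1
Step 3: thread C executes C2 (y = y * 3). Shared: x=-5 y=-18. PCs: A@0 B@1 C@2
Step 4: thread C executes C3 (y = x - 2). Shared: x=-5 y=-7. PCs: A@0 B@1 C@3
Step 5: thread A executes A1 (x = x + 3). Shared: x=-2 y=-7. PCs: A@1 B@1 C@3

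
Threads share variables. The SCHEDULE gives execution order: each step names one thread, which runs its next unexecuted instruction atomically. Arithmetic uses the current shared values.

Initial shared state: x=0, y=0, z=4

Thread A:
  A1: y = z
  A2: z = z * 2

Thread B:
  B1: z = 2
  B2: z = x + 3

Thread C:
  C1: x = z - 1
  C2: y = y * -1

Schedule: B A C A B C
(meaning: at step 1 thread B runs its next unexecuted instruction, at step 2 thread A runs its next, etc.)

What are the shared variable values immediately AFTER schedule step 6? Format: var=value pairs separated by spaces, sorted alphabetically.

Step 1: thread B executes B1 (z = 2). Shared: x=0 y=0 z=2. PCs: A@0 B@1 C@0
Step 2: thread A executes A1 (y = z). Shared: x=0 y=2 z=2. PCs: A@1 B@1 C@0
Step 3: thread C executes C1 (x = z - 1). Shared: x=1 y=2 z=2. PCs: A@1 B@1 C@1
Step 4: thread A executes A2 (z = z * 2). Shared: x=1 y=2 z=4. PCs: A@2 B@1 C@1
Step 5: thread B executes B2 (z = x + 3). Shared: x=1 y=2 z=4. PCs: A@2 B@2 C@1
Step 6: thread C executes C2 (y = y * -1). Shared: x=1 y=-2 z=4. PCs: A@2 B@2 C@2

Answer: x=1 y=-2 z=4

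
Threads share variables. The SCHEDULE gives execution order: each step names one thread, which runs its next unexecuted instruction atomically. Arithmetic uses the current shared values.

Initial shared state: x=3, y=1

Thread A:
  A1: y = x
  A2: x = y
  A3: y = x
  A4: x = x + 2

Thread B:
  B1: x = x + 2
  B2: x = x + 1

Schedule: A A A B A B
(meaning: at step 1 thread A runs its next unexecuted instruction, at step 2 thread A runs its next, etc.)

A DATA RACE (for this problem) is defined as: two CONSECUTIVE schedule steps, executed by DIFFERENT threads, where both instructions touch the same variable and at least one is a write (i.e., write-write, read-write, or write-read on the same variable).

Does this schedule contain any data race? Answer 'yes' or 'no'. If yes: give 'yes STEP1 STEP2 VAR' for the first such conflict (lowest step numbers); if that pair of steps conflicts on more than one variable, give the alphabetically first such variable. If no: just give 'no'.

Steps 1,2: same thread (A). No race.
Steps 2,3: same thread (A). No race.
Steps 3,4: A(y = x) vs B(x = x + 2). RACE on x (R-W).
Steps 4,5: B(x = x + 2) vs A(x = x + 2). RACE on x (W-W).
Steps 5,6: A(x = x + 2) vs B(x = x + 1). RACE on x (W-W).
First conflict at steps 3,4.

Answer: yes 3 4 x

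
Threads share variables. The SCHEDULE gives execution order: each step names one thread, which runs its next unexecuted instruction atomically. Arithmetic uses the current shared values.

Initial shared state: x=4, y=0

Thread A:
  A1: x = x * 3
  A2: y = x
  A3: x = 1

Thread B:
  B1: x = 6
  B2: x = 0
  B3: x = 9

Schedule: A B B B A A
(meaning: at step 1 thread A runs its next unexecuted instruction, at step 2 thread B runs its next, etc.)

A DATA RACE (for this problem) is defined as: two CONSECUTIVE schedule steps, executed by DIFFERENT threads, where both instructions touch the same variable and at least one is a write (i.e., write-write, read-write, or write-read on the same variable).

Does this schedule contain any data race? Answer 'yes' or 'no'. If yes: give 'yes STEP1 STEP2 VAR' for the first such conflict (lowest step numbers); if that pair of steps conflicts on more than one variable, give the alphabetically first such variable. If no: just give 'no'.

Answer: yes 1 2 x

Derivation:
Steps 1,2: A(x = x * 3) vs B(x = 6). RACE on x (W-W).
Steps 2,3: same thread (B). No race.
Steps 3,4: same thread (B). No race.
Steps 4,5: B(x = 9) vs A(y = x). RACE on x (W-R).
Steps 5,6: same thread (A). No race.
First conflict at steps 1,2.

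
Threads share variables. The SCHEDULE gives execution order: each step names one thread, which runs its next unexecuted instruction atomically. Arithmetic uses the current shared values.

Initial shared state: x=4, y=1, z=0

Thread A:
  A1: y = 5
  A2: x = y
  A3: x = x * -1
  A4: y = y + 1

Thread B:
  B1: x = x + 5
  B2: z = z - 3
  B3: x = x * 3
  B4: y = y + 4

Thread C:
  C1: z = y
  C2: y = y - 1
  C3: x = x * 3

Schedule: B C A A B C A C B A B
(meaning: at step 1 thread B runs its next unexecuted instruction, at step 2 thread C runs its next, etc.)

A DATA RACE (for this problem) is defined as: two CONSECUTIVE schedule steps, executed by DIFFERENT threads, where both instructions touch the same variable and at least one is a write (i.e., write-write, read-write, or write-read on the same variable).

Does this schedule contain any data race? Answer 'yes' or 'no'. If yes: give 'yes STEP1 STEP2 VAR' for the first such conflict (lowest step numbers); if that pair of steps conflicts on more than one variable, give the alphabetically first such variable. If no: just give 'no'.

Steps 1,2: B(r=x,w=x) vs C(r=y,w=z). No conflict.
Steps 2,3: C(z = y) vs A(y = 5). RACE on y (R-W).
Steps 3,4: same thread (A). No race.
Steps 4,5: A(r=y,w=x) vs B(r=z,w=z). No conflict.
Steps 5,6: B(r=z,w=z) vs C(r=y,w=y). No conflict.
Steps 6,7: C(r=y,w=y) vs A(r=x,w=x). No conflict.
Steps 7,8: A(x = x * -1) vs C(x = x * 3). RACE on x (W-W).
Steps 8,9: C(x = x * 3) vs B(x = x * 3). RACE on x (W-W).
Steps 9,10: B(r=x,w=x) vs A(r=y,w=y). No conflict.
Steps 10,11: A(y = y + 1) vs B(y = y + 4). RACE on y (W-W).
First conflict at steps 2,3.

Answer: yes 2 3 y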